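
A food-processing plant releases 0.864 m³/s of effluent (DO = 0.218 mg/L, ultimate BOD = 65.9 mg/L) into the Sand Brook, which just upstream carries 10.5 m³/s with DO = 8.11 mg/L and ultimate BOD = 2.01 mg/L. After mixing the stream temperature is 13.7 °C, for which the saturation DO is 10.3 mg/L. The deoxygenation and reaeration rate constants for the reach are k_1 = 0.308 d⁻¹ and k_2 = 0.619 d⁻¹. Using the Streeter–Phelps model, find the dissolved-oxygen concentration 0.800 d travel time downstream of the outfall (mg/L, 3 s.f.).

DO ≈ 7.43 mg/L

Mixed DO = (10.5×8.11 + 0.864×0.218)/(10.5+0.864) = 85.34/11.36 = 7.510 mg/L.
Mixed L₀ = (10.5×2.01 + 0.864×65.9)/(11.36) = 78.04/11.36 = 6.868 mg/L.
Initial deficit D₀ = C_s − DO₀ = 10.3 − 7.510 = 2.790 mg/L.
D(0.800) = [0.308×6.868/(0.619−0.308)](e^(−0.308×0.800) − e^(−0.619×0.800)) + 2.790 e^(−0.619×0.800)
= 6.801 × (0.7816 − 0.6094) + 2.790 × 0.6094 = 2.871 mg/L.
DO = 10.3 − 2.871 = 7.429 mg/L.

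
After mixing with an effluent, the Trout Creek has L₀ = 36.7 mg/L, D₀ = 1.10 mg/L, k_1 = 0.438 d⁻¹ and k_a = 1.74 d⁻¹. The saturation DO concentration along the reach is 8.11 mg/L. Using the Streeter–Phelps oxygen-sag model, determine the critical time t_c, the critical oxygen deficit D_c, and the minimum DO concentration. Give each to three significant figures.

t_c = [1/(k_a−k_1)] ln[(k_a/k_1)(1 − D₀(k_a−k_1)/(k_1 L₀))]
= [1/(1.74−0.438)] ln[(1.74/0.438)(1 − 1.10×1.302/(0.438×36.7))]
= (1/1.302) ln[3.973 × 0.9109] = 0.7680 × ln(3.619) = 0.7680 × 1.286 = 0.9878 d.
L(t_c) = L₀ e^(−k_1 t_c) = 36.7 × 0.6488 = 23.81 mg/L, and at the critical point k_a D_c = k_1 L, so D_c = (0.438/1.74) × 23.81 = 5.994 mg/L.
Minimum DO = C_s − D_c = 8.11 − 5.994 = 2.116 mg/L.

t_c ≈ 0.988 d; D_c ≈ 5.99 mg/L; min DO ≈ 2.12 mg/L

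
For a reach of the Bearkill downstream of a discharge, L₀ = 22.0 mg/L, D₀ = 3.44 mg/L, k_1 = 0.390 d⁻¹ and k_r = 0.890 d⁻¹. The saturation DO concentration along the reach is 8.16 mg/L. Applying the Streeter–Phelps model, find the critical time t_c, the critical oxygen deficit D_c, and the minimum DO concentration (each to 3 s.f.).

t_c ≈ 1.20 d; D_c ≈ 6.03 mg/L; min DO ≈ 2.13 mg/L

With k_r/k_1 = 2.282 and 1 − D₀(k_r−k_1)/(k_1 L₀) = 0.7995,
t_c = ln(2.282 × 0.7995) / (0.890 − 0.390) = ln(1.825) / 0.5000 = 0.6013/0.5000 = 1.203 d.
L(t_c) = L₀ e^(−k_1 t_c) = 22.0 × 0.6256 = 13.76 mg/L, and at the critical point k_r D_c = k_1 L, so D_c = (0.390/0.890) × 13.76 = 6.031 mg/L.
Minimum DO = C_s − D_c = 8.16 − 6.031 = 2.129 mg/L.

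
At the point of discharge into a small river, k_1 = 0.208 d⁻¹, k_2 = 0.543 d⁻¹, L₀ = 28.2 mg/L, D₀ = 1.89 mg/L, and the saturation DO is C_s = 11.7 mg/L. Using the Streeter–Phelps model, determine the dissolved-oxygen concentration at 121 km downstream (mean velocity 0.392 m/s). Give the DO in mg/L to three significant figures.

Travel time t = x/v = 121 km / (0.392 m/s) = 121000 m / 0.392 m/s = 308700 s = 3.573 d.
k_1 L₀/(k_2−k_1) = 0.208×28.2/(0.543−0.208) = 5.866/0.3350 = 17.51 mg/L.
e^(−k_1 t) = e^(−0.208×3.573) = 0.4756; e^(−k_2 t) = e^(−0.543×3.573) = 0.1437.
D = 17.51 × (0.4756 − 0.1437) + 1.89 × 0.1437 = 5.812 + 0.2716 = 6.083 mg/L.
DO = C_s − D = 11.7 − 6.083 = 5.617 mg/L.

DO ≈ 5.62 mg/L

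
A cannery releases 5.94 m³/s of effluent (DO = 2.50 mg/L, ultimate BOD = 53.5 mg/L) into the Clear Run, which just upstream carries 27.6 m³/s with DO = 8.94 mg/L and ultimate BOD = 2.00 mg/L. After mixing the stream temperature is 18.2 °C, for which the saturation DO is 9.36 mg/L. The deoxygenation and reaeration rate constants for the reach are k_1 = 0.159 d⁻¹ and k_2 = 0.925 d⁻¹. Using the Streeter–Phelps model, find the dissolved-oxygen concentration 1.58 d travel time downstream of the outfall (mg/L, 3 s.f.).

DO ≈ 7.74 mg/L

Mixed DO = (27.6×8.94 + 5.94×2.50)/(27.6+5.94) = 261.6/33.54 = 7.799 mg/L.
Mixed L₀ = (27.6×2.00 + 5.94×53.5)/(33.54) = 373.0/33.54 = 11.12 mg/L.
Initial deficit D₀ = C_s − DO₀ = 9.36 − 7.799 = 1.561 mg/L.
D(1.58) = [0.159×11.12/(0.925−0.159)](e^(−0.159×1.58) − e^(−0.925×1.58)) + 1.561 e^(−0.925×1.58)
= 2.308 × (0.7779 − 0.2319) + 1.561 × 0.2319 = 1.622 mg/L.
DO = 9.36 − 1.622 = 7.738 mg/L.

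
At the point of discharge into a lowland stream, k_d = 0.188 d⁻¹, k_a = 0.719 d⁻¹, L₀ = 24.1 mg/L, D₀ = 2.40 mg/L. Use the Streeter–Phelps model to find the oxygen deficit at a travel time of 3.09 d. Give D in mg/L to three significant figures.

k_d L₀/(k_a−k_d) = 0.188×24.1/(0.719−0.188) = 4.531/0.5310 = 8.533 mg/L.
e^(−k_d t) = e^(−0.188×3.090) = 0.5594; e^(−k_a t) = e^(−0.719×3.090) = 0.1084.
D = 8.533 × (0.5594 − 0.1084) + 2.40 × 0.1084 = 3.848 + 0.2602 = 4.108 mg/L.

D ≈ 4.11 mg/L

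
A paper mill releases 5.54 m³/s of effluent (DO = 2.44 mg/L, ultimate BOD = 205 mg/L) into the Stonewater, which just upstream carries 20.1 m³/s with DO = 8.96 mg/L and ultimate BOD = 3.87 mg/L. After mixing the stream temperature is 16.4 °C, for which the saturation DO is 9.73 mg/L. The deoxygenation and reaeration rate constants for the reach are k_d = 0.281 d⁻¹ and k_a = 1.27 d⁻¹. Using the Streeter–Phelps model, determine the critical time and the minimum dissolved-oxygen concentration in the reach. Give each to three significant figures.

t_c ≈ 1.35 d; minimum DO ≈ 2.56 mg/L

Mixed DO = (20.1×8.96 + 5.54×2.44)/(20.1+5.54) = 193.6/25.64 = 7.551 mg/L.
Mixed L₀ = (20.1×3.87 + 5.54×205)/(25.64) = 1213/25.64 = 47.33 mg/L.
Initial deficit D₀ = C_s − DO₀ = 9.73 − 7.551 = 2.179 mg/L.
t_c = (1/0.9890) ln[(1.27/0.281)(1 − 2.179×0.9890/(0.281×47.33))] = 1.011 × ln(3.787) = 1.346 d.
D_c = (0.281/1.27) × 47.33 × e^(−0.281×1.346) = 0.2213 × 47.33 × 0.6850 = 7.173 mg/L.
Minimum DO = 9.73 − 7.173 = 2.557 mg/L.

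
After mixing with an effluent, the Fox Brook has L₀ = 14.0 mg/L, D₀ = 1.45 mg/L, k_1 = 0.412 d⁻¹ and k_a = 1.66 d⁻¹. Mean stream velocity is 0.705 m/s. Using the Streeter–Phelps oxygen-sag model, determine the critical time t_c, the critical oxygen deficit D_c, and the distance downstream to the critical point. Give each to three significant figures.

t_c ≈ 0.815 d; D_c ≈ 2.48 mg/L; x_c ≈ 49.6 km

t_c = [1/(k_a−k_1)] ln[(k_a/k_1)(1 − D₀(k_a−k_1)/(k_1 L₀))]
= [1/(1.66−0.412)] ln[(1.66/0.412)(1 − 1.45×1.248/(0.412×14.0))]
= (1/1.248) ln[4.029 × 0.6863] = 0.8013 × ln(2.765) = 0.8013 × 1.017 = 0.8150 d.
L(t_c) = L₀ e^(−k_1 t_c) = 14.0 × 0.7148 = 10.01 mg/L, and at the critical point k_a D_c = k_1 L, so D_c = (0.412/1.66) × 10.01 = 2.484 mg/L.
x_c = v t_c = 0.705 m/s × 0.8150 d × 86400 s/d = 49640 m ≈ 49.6 km.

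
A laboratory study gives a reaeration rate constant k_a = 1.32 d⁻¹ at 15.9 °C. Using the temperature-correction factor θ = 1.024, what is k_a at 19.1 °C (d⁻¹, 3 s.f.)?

k_a ≈ 1.42 d⁻¹

k_a(T₂) = k_a(T₁) · θ^(T₂−T₁) = 1.32 × 1.024^(19.1−15.9)
= 1.32 × 1.024^3.20 = 1.32 × 1.079 = 1.424 d⁻¹.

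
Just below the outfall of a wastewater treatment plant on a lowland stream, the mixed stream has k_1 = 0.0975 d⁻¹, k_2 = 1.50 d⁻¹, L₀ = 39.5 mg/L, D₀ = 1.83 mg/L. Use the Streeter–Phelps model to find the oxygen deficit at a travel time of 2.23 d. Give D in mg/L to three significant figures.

k_1 L₀/(k_2−k_1) = 0.0975×39.5/(1.50−0.0975) = 3.851/1.403 = 2.746 mg/L.
e^(−k_1 t) = e^(−0.0975×2.230) = 0.8046; e^(−k_2 t) = e^(−1.50×2.230) = 0.03526.
D = 2.746 × (0.8046 − 0.03526) + 1.83 × 0.03526 = 2.113 + 0.06453 = 2.177 mg/L.

D ≈ 2.18 mg/L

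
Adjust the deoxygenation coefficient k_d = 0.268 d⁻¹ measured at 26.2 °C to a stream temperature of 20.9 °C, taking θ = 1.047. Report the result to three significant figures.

k_d ≈ 0.210 d⁻¹

k_d(T₂) = k_d(T₁) · θ^(T₂−T₁) = 0.268 × 1.047^(20.9−26.2)
= 0.268 × 1.047^-5.30 = 0.268 × 0.7839 = 0.2101 d⁻¹.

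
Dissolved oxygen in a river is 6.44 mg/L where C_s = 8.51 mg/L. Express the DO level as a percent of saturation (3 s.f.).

% saturation = C/C_s × 100 = 6.44/8.51 × 100 = 75.7 %.

75.7 % saturation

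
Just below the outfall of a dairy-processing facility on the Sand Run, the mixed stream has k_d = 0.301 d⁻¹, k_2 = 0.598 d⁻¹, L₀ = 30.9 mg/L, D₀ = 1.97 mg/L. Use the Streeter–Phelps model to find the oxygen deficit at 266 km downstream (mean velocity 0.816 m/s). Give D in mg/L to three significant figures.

D ≈ 6.99 mg/L

Travel time t = x/v = 266 km / (0.816 m/s) = 266000 m / 0.816 m/s = 326000 s = 3.773 d.
k_d L₀/(k_2−k_d) = 0.301×30.9/(0.598−0.301) = 9.301/0.2970 = 31.32 mg/L.
e^(−k_d t) = e^(−0.301×3.773) = 0.3212; e^(−k_2 t) = e^(−0.598×3.773) = 0.1047.
D = 31.32 × (0.3212 − 0.1047) + 1.97 × 0.1047 = 6.779 + 0.2064 = 6.985 mg/L.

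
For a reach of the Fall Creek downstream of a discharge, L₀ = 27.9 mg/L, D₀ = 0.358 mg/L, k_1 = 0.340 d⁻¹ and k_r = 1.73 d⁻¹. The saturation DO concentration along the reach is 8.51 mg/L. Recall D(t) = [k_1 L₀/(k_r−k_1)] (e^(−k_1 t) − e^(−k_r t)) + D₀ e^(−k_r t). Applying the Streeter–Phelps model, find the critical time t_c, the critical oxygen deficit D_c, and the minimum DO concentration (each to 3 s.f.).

t_c = [1/(k_r−k_1)] ln[(k_r/k_1)(1 − D₀(k_r−k_1)/(k_1 L₀))]
= [1/(1.73−0.340)] ln[(1.73/0.340)(1 − 0.358×1.390/(0.340×27.9))]
= (1/1.390) ln[5.088 × 0.9475] = 0.7194 × ln(4.821) = 0.7194 × 1.573 = 1.132 d.
L(t_c) = L₀ e^(−k_1 t_c) = 27.9 × 0.6806 = 18.99 mg/L, and at the critical point k_r D_c = k_1 L, so D_c = (0.340/1.73) × 18.99 = 3.732 mg/L.
Minimum DO = C_s − D_c = 8.51 − 3.732 = 4.778 mg/L.

t_c ≈ 1.13 d; D_c ≈ 3.73 mg/L; min DO ≈ 4.78 mg/L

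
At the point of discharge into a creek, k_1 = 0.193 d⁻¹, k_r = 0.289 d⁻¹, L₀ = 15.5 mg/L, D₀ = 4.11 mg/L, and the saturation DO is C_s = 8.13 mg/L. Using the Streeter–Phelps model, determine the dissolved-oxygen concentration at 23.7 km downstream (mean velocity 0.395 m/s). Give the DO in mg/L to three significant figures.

Travel time t = x/v = 23.7 km / (0.395 m/s) = 23700 m / 0.395 m/s = 60000 s = 0.6944 d.
k_1 L₀/(k_r−k_1) = 0.193×15.5/(0.289−0.193) = 2.992/0.09600 = 31.16 mg/L.
e^(−k_1 t) = e^(−0.193×0.6944) = 0.8746; e^(−k_r t) = e^(−0.289×0.6944) = 0.8182.
D = 31.16 × (0.8746 − 0.8182) + 4.11 × 0.8182 = 1.758 + 3.363 = 5.120 mg/L.
DO = C_s − D = 8.13 − 5.120 = 3.010 mg/L.

DO ≈ 3.01 mg/L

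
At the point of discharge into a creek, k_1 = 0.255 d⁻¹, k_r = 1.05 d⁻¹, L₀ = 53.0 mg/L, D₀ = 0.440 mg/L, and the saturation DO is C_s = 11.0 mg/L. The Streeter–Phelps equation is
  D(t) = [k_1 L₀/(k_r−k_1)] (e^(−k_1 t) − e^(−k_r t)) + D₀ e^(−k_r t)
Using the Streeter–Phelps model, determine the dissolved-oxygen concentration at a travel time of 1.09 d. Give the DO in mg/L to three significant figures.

k_1 L₀/(k_r−k_1) = 0.255×53.0/(1.05−0.255) = 13.52/0.7950 = 17.00 mg/L.
e^(−k_1 t) = e^(−0.255×1.090) = 0.7573; e^(−k_r t) = e^(−1.05×1.090) = 0.3184.
D = 17.00 × (0.7573 − 0.3184) + 0.440 × 0.3184 = 7.462 + 0.1401 = 7.602 mg/L.
DO = C_s − D = 11.0 − 7.602 = 3.398 mg/L.

DO ≈ 3.40 mg/L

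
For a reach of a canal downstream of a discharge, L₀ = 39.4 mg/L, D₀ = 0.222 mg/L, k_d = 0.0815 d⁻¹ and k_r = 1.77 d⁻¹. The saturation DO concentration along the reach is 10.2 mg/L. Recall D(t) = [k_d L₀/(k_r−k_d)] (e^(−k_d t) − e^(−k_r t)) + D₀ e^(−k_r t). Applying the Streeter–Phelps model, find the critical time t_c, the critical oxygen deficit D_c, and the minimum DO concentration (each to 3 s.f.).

t_c ≈ 1.75 d; D_c ≈ 1.57 mg/L; min DO ≈ 8.63 mg/L

With k_r/k_d = 21.72 and 1 − D₀(k_r−k_d)/(k_d L₀) = 0.8833,
t_c = ln(21.72 × 0.8833) / (1.77 − 0.0815) = ln(19.18) / 1.689 = 2.954/1.689 = 1.749 d.
L(t_c) = L₀ e^(−k_d t_c) = 39.4 × 0.8671 = 34.16 mg/L, and at the critical point k_r D_c = k_d L, so D_c = (0.0815/1.77) × 34.16 = 1.573 mg/L.
Minimum DO = C_s − D_c = 10.2 − 1.573 = 8.627 mg/L.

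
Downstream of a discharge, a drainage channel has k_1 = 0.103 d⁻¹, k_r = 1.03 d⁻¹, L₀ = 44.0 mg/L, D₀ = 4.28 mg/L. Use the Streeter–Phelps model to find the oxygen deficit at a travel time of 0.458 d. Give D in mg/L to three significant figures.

D ≈ 4.28 mg/L

k_1 L₀/(k_r−k_1) = 0.103×44.0/(1.03−0.103) = 4.532/0.9270 = 4.889 mg/L.
e^(−k_1 t) = e^(−0.103×0.4580) = 0.9539; e^(−k_r t) = e^(−1.03×0.4580) = 0.6239.
D = 4.889 × (0.9539 − 0.6239) + 4.28 × 0.6239 = 1.613 + 2.670 = 4.284 mg/L.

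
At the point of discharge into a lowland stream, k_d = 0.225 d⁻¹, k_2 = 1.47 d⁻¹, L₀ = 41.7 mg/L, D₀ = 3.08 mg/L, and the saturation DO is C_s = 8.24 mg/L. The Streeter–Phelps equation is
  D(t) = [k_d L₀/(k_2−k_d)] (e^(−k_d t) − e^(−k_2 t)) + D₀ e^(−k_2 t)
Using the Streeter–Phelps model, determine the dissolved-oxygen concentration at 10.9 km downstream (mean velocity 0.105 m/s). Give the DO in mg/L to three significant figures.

DO ≈ 3.25 mg/L

Travel time t = x/v = 10.9 km / (0.105 m/s) = 10900 m / 0.105 m/s = 103800 s = 1.201 d.
k_d L₀/(k_2−k_d) = 0.225×41.7/(1.47−0.225) = 9.383/1.245 = 7.536 mg/L.
e^(−k_d t) = e^(−0.225×1.201) = 0.7631; e^(−k_2 t) = e^(−1.47×1.201) = 0.1710.
D = 7.536 × (0.7631 − 0.1710) + 3.08 × 0.1710 = 4.462 + 0.5266 = 4.989 mg/L.
DO = C_s − D = 8.24 − 4.989 = 3.251 mg/L.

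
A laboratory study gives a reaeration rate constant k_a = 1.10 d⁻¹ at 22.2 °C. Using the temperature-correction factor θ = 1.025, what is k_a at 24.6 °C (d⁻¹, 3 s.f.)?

k_a ≈ 1.17 d⁻¹

k_a(T₂) = k_a(T₁) · θ^(T₂−T₁) = 1.10 × 1.025^(24.6−22.2)
= 1.10 × 1.025^2.40 = 1.10 × 1.061 = 1.167 d⁻¹.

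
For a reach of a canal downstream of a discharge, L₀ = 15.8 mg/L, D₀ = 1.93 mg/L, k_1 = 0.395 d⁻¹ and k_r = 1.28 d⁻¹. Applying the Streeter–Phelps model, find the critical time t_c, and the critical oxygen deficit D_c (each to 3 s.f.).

At the critical point dD/dt = 0, so k_1 L₀ e^(−k_1 t) = k_r D. Substituting D(t) from the Streeter–Phelps equation and solving for t gives
t_c = ln[(k_r/k_1)(1 − D₀(k_r−k_1)/(k_1 L₀))] / (k_r−k_1).
Here k_r−k_1 = 0.8850 d⁻¹ and 1 − D₀(k_r−k_1)/(k_1 L₀) = 1 − 1.93×0.8850/(0.395×15.8) = 0.7263, so
t_c = ln(3.241 × 0.7263) / 0.8850 = 0.8560 / 0.8850 = 0.9672 d.
D_c = (k_1/k_r) L₀ e^(−k_1 t_c) = (0.395/1.28) × 15.8 × e^(−0.395×0.9672) = 0.3086 × 15.8 × 0.6825 = 3.328 mg/L.

t_c ≈ 0.967 d; D_c ≈ 3.33 mg/L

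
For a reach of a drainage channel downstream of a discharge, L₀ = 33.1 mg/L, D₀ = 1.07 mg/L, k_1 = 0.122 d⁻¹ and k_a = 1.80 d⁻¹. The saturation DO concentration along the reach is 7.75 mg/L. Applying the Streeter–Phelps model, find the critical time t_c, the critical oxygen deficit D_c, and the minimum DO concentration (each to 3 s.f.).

t_c = [1/(k_a−k_1)] ln[(k_a/k_1)(1 − D₀(k_a−k_1)/(k_1 L₀))]
= [1/(1.80−0.122)] ln[(1.80/0.122)(1 − 1.07×1.678/(0.122×33.1))]
= (1/1.678) ln[14.75 × 0.5554] = 0.5959 × ln(8.194) = 0.5959 × 2.103 = 1.254 d.
L(t_c) = L₀ e^(−k_1 t_c) = 33.1 × 0.8582 = 28.41 mg/L, and at the critical point k_a D_c = k_1 L, so D_c = (0.122/1.80) × 28.41 = 1.925 mg/L.
Minimum DO = C_s − D_c = 7.75 − 1.925 = 5.825 mg/L.

t_c ≈ 1.25 d; D_c ≈ 1.93 mg/L; min DO ≈ 5.82 mg/L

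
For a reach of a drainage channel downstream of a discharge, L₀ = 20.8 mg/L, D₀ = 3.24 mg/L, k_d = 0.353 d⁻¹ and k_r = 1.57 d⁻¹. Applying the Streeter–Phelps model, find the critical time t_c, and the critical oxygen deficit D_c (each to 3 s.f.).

t_c ≈ 0.593 d; D_c ≈ 3.79 mg/L

t_c = [1/(k_r−k_d)] ln[(k_r/k_d)(1 − D₀(k_r−k_d)/(k_d L₀))]
= [1/(1.57−0.353)] ln[(1.57/0.353)(1 − 3.24×1.217/(0.353×20.8))]
= (1/1.217) ln[4.448 × 0.4630] = 0.8217 × ln(2.059) = 0.8217 × 0.7223 = 0.5935 d.
D_c = (k_d/k_r) L₀ e^(−k_d t_c) = (0.353/1.57) × 20.8 × e^(−0.353×0.5935) = 0.2248 × 20.8 × 0.8110 = 3.793 mg/L.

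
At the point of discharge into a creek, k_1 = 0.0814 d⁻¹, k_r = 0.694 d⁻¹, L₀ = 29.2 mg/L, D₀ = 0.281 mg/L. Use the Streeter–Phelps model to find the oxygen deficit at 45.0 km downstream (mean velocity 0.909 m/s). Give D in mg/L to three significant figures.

D ≈ 1.29 mg/L

Travel time t = x/v = 45.0 km / (0.909 m/s) = 45000 m / 0.909 m/s = 49500 s = 0.5730 d.
k_1 L₀/(k_r−k_1) = 0.0814×29.2/(0.694−0.0814) = 2.377/0.6126 = 3.880 mg/L.
e^(−k_1 t) = e^(−0.0814×0.5730) = 0.9544; e^(−k_r t) = e^(−0.694×0.5730) = 0.6719.
D = 3.880 × (0.9544 − 0.6719) + 0.281 × 0.6719 = 1.096 + 0.1888 = 1.285 mg/L.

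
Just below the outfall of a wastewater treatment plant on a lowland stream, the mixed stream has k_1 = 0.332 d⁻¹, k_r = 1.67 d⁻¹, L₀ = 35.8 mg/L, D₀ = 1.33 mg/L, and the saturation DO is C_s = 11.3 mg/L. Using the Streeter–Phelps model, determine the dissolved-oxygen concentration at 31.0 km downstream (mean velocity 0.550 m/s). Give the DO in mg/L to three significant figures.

DO ≈ 6.69 mg/L

Travel time t = x/v = 31.0 km / (0.550 m/s) = 31000 m / 0.550 m/s = 56360 s = 0.6524 d.
k_1 L₀/(k_r−k_1) = 0.332×35.8/(1.67−0.332) = 11.89/1.338 = 8.883 mg/L.
e^(−k_1 t) = e^(−0.332×0.6524) = 0.8053; e^(−k_r t) = e^(−1.67×0.6524) = 0.3364.
D = 8.883 × (0.8053 − 0.3364) + 1.33 × 0.3364 = 4.165 + 0.4474 = 4.612 mg/L.
DO = C_s − D = 11.3 − 4.612 = 6.688 mg/L.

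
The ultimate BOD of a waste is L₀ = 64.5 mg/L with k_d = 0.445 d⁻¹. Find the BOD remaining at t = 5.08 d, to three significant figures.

L ≈ 6.73 mg/L

L_t = L₀ e^(−k_d t) = 64.5 × e^(−0.445×5.08) = 64.5 × 0.1043 = 6.727 mg/L.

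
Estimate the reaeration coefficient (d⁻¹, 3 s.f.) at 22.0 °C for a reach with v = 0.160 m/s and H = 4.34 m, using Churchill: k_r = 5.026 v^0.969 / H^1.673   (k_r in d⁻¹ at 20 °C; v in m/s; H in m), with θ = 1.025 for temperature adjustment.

k_r ≈ 0.0767 d⁻¹

k_r(20) = 5.026 × 0.160^0.969 / 4.34^1.673 = 5.026 × 0.1694 / 11.66 = 0.07303 d⁻¹.
k_r(22.0) = 0.07303 × 1.025^(22.0−20) = 0.07303 × 1.051 = 0.07673 d⁻¹.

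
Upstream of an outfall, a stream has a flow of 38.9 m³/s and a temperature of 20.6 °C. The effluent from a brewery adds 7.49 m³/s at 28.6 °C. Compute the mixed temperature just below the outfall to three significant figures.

Flow-weighted mixing: C = (Q_r C_r + Q_w C_w)/(Q_r + Q_w)
= (38.9×20.6 + 7.49×28.6)/(38.9 + 7.49) = 1016/46.39 = 21.89 °C.

21.9 °C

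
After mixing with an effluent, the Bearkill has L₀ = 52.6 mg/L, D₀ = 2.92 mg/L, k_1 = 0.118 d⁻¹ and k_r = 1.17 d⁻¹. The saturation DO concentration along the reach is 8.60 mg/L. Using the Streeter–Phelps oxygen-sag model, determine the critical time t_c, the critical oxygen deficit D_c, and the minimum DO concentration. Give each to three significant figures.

t_c ≈ 1.53 d; D_c ≈ 4.43 mg/L; min DO ≈ 4.17 mg/L

t_c = [1/(k_r−k_1)] ln[(k_r/k_1)(1 − D₀(k_r−k_1)/(k_1 L₀))]
= [1/(1.17−0.118)] ln[(1.17/0.118)(1 − 2.92×1.052/(0.118×52.6))]
= (1/1.052) ln[9.915 × 0.5051] = 0.9506 × ln(5.008) = 0.9506 × 1.611 = 1.531 d.
L(t_c) = L₀ e^(−k_1 t_c) = 52.6 × 0.8347 = 43.90 mg/L, and at the critical point k_r D_c = k_1 L, so D_c = (0.118/1.17) × 43.90 = 4.428 mg/L.
Minimum DO = C_s − D_c = 8.60 − 4.428 = 4.172 mg/L.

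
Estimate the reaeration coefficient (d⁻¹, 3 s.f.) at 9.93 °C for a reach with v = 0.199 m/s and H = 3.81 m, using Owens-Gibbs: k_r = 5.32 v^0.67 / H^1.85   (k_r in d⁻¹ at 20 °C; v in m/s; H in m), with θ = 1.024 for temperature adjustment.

k_r ≈ 0.120 d⁻¹

k_r(20) = 5.32 × 0.199^0.67 / 3.81^1.85 = 5.32 × 0.3390 / 11.88 = 0.1519 d⁻¹.
k_r(9.93) = 0.1519 × 1.024^(9.93−20) = 0.1519 × 0.7876 = 0.1196 d⁻¹.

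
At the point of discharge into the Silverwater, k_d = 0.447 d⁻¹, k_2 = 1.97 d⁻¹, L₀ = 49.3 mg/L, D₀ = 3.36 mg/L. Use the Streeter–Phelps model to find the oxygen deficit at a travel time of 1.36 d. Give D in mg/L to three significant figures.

k_d L₀/(k_2−k_d) = 0.447×49.3/(1.97−0.447) = 22.04/1.523 = 14.47 mg/L.
e^(−k_d t) = e^(−0.447×1.360) = 0.5445; e^(−k_2 t) = e^(−1.97×1.360) = 0.06862.
D = 14.47 × (0.5445 − 0.06862) + 3.36 × 0.06862 = 6.886 + 0.2306 = 7.116 mg/L.

D ≈ 7.12 mg/L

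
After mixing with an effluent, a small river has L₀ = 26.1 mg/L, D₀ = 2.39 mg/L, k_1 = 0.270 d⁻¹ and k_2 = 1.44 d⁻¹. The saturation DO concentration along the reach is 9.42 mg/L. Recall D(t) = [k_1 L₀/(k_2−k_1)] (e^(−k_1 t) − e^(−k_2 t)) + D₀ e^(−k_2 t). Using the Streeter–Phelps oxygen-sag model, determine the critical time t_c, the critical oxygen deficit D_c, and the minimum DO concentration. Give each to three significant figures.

t_c ≈ 0.999 d; D_c ≈ 3.74 mg/L; min DO ≈ 5.68 mg/L

At the critical point dD/dt = 0, so k_1 L₀ e^(−k_1 t) = k_2 D. Substituting D(t) from the Streeter–Phelps equation and solving for t gives
t_c = ln[(k_2/k_1)(1 − D₀(k_2−k_1)/(k_1 L₀))] / (k_2−k_1).
Here k_2−k_1 = 1.170 d⁻¹ and 1 − D₀(k_2−k_1)/(k_1 L₀) = 1 − 2.39×1.170/(0.270×26.1) = 0.6032, so
t_c = ln(5.333 × 0.6032) / 1.170 = 1.168 / 1.170 = 0.9987 d.
D_c = (k_1/k_2) L₀ e^(−k_1 t_c) = (0.270/1.44) × 26.1 × e^(−0.270×0.9987) = 0.1875 × 26.1 × 0.7637 = 3.737 mg/L.
Minimum DO = C_s − D_c = 9.42 − 3.737 = 5.683 mg/L.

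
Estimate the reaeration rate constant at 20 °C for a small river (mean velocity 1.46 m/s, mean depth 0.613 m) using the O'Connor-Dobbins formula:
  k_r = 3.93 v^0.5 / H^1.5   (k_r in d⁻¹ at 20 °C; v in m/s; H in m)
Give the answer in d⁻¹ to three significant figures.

k_r ≈ 9.89 d⁻¹

k_r = 3.93 × 1.46^0.5 / 0.613^1.5 = 3.93 × 1.208 / 0.4799 = 9.894 d⁻¹.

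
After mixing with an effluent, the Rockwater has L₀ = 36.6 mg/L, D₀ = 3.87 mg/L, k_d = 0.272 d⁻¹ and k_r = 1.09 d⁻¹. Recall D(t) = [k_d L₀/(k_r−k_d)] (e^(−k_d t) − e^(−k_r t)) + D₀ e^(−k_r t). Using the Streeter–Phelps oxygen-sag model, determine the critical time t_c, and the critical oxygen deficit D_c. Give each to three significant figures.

At the critical point dD/dt = 0, so k_d L₀ e^(−k_d t) = k_r D. Substituting D(t) from the Streeter–Phelps equation and solving for t gives
t_c = ln[(k_r/k_d)(1 − D₀(k_r−k_d)/(k_d L₀))] / (k_r−k_d).
Here k_r−k_d = 0.8180 d⁻¹ and 1 − D₀(k_r−k_d)/(k_d L₀) = 1 − 3.87×0.8180/(0.272×36.6) = 0.6820, so
t_c = ln(4.007 × 0.6820) / 0.8180 = 1.005 / 0.8180 = 1.229 d.
D_c = (k_d/k_r) L₀ e^(−k_d t_c) = (0.272/1.09) × 36.6 × e^(−0.272×1.229) = 0.2495 × 36.6 × 0.7158 = 6.538 mg/L.

t_c ≈ 1.23 d; D_c ≈ 6.54 mg/L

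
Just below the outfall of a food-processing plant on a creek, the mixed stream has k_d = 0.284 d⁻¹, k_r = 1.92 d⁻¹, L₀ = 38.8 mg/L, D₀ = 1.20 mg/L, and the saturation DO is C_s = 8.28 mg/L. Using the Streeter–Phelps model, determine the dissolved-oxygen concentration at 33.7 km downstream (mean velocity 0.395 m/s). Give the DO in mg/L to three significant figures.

DO ≈ 4.02 mg/L

Travel time t = x/v = 33.7 km / (0.395 m/s) = 33700 m / 0.395 m/s = 85320 s = 0.9875 d.
k_d L₀/(k_r−k_d) = 0.284×38.8/(1.92−0.284) = 11.02/1.636 = 6.735 mg/L.
e^(−k_d t) = e^(−0.284×0.9875) = 0.7555; e^(−k_r t) = e^(−1.92×0.9875) = 0.1502.
D = 6.735 × (0.7555 − 0.1502) + 1.20 × 0.1502 = 4.077 + 0.1802 = 4.257 mg/L.
DO = C_s − D = 8.28 − 4.257 = 4.023 mg/L.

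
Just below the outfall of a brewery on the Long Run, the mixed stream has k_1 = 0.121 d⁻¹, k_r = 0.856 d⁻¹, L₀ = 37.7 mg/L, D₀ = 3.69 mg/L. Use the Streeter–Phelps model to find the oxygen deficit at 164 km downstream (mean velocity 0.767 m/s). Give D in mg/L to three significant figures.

Travel time t = x/v = 164 km / (0.767 m/s) = 164000 m / 0.767 m/s = 213800 s = 2.475 d.
k_1 L₀/(k_r−k_1) = 0.121×37.7/(0.856−0.121) = 4.562/0.7350 = 6.206 mg/L.
e^(−k_1 t) = e^(−0.121×2.475) = 0.7412; e^(−k_r t) = e^(−0.856×2.475) = 0.1202.
D = 6.206 × (0.7412 − 0.1202) + 3.69 × 0.1202 = 3.854 + 0.4436 = 4.298 mg/L.

D ≈ 4.30 mg/L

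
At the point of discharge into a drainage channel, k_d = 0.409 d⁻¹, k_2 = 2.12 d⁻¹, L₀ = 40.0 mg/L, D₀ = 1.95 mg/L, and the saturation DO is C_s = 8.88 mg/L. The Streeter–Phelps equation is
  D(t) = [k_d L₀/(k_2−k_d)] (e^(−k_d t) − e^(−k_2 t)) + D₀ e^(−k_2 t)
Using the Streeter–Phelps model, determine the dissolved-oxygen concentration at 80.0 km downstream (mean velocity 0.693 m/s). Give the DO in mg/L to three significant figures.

DO ≈ 3.79 mg/L

Travel time t = x/v = 80.0 km / (0.693 m/s) = 80000 m / 0.693 m/s = 115400 s = 1.336 d.
k_d L₀/(k_2−k_d) = 0.409×40.0/(2.12−0.409) = 16.36/1.711 = 9.562 mg/L.
e^(−k_d t) = e^(−0.409×1.336) = 0.5790; e^(−k_2 t) = e^(−2.12×1.336) = 0.05886.
D = 9.562 × (0.5790 − 0.05886) + 1.95 × 0.05886 = 4.973 + 0.1148 = 5.088 mg/L.
DO = C_s − D = 8.88 − 5.088 = 3.792 mg/L.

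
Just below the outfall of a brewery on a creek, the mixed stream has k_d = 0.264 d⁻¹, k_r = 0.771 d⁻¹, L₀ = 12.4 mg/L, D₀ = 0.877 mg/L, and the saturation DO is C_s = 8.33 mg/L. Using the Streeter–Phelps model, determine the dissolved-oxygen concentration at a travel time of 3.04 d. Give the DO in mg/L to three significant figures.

k_d L₀/(k_r−k_d) = 0.264×12.4/(0.771−0.264) = 3.274/0.5070 = 6.457 mg/L.
e^(−k_d t) = e^(−0.264×3.040) = 0.4482; e^(−k_r t) = e^(−0.771×3.040) = 0.09596.
D = 6.457 × (0.4482 − 0.09596) + 0.877 × 0.09596 = 2.274 + 0.08416 = 2.358 mg/L.
DO = C_s − D = 8.33 − 2.358 = 5.972 mg/L.

DO ≈ 5.97 mg/L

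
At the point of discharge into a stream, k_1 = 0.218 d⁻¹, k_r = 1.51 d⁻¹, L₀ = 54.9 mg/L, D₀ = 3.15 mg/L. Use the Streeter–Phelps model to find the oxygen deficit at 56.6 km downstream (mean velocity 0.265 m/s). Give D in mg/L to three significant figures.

D ≈ 5.26 mg/L

Travel time t = x/v = 56.6 km / (0.265 m/s) = 56600 m / 0.265 m/s = 213600 s = 2.472 d.
k_1 L₀/(k_r−k_1) = 0.218×54.9/(1.51−0.218) = 11.97/1.292 = 9.263 mg/L.
e^(−k_1 t) = e^(−0.218×2.472) = 0.5834; e^(−k_r t) = e^(−1.51×2.472) = 0.02393.
D = 9.263 × (0.5834 − 0.02393) + 3.15 × 0.02393 = 5.182 + 0.07537 = 5.258 mg/L.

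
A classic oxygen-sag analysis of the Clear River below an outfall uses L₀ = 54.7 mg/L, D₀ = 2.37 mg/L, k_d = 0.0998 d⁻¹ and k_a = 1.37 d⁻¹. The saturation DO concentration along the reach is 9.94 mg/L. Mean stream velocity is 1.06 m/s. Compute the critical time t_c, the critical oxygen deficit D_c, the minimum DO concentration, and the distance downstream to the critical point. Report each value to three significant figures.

With k_a/k_d = 13.73 and 1 − D₀(k_a−k_d)/(k_d L₀) = 0.4486,
t_c = ln(13.73 × 0.4486) / (1.37 − 0.0998) = ln(6.158) / 1.270 = 1.818/1.270 = 1.431 d.
D_c = (k_d/k_a) L₀ e^(−k_d t_c) = (0.0998/1.37) × 54.7 × e^(−0.0998×1.431) = 0.07285 × 54.7 × 0.8669 = 3.454 mg/L.
Minimum DO = C_s − D_c = 9.94 − 3.454 = 6.486 mg/L.
x_c = v t_c = 1.06 m/s × 1.431 d × 86400 s/d = 131100 m ≈ 131 km.

t_c ≈ 1.43 d; D_c ≈ 3.45 mg/L; min DO ≈ 6.49 mg/L; x_c ≈ 131 km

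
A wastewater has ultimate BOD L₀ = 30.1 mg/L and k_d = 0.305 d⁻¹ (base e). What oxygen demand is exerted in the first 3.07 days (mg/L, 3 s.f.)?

y ≈ 18.3 mg/L

y_t = L₀(1 − e^(−k_d t)) = 30.1 × (1 − e^(−0.305×3.07))
= 30.1 × (1 − 0.3921) = 30.1 × 0.6079 = 18.30 mg/L.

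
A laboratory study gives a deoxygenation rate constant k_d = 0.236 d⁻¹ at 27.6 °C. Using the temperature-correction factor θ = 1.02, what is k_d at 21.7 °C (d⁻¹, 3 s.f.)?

k_d ≈ 0.210 d⁻¹

k_d(T₂) = k_d(T₁) · θ^(T₂−T₁) = 0.236 × 1.02^(21.7−27.6)
= 0.236 × 1.02^-5.90 = 0.236 × 0.8897 = 0.2100 d⁻¹.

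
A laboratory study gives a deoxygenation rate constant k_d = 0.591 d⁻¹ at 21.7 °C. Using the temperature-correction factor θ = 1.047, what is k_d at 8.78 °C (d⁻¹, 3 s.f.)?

k_d(T₂) = k_d(T₁) · θ^(T₂−T₁) = 0.591 × 1.047^(8.78−21.7)
= 0.591 × 1.047^-12.9 = 0.591 × 0.5524 = 0.3265 d⁻¹.

k_d ≈ 0.326 d⁻¹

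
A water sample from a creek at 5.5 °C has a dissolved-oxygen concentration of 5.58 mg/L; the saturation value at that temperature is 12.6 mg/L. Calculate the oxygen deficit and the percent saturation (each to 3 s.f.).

D ≈ 7.02 mg/L; 44.3 % saturation

D = C_s − C = 12.6 − 5.58 = 7.02 mg/L.
% saturation = 5.58/12.6 × 100 = 44.3 %.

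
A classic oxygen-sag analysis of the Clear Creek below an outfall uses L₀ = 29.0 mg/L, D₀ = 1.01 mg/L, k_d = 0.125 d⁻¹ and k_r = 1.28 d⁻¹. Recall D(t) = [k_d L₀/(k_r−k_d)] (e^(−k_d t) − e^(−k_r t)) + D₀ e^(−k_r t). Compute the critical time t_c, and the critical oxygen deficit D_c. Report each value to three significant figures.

t_c ≈ 1.68 d; D_c ≈ 2.30 mg/L

t_c = [1/(k_r−k_d)] ln[(k_r/k_d)(1 − D₀(k_r−k_d)/(k_d L₀))]
= [1/(1.28−0.125)] ln[(1.28/0.125)(1 − 1.01×1.155/(0.125×29.0))]
= (1/1.155) ln[10.24 × 0.6782] = 0.8658 × ln(6.945) = 0.8658 × 1.938 = 1.678 d.
D_c = (k_d/k_r) L₀ e^(−k_d t_c) = (0.125/1.28) × 29.0 × e^(−0.125×1.678) = 0.09766 × 29.0 × 0.8108 = 2.296 mg/L.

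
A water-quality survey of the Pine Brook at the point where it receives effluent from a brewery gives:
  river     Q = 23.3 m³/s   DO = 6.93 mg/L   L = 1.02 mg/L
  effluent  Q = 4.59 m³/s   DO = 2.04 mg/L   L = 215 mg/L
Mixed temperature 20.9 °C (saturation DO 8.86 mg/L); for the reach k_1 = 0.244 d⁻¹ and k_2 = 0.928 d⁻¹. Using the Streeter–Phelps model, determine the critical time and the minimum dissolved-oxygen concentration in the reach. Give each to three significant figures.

t_c ≈ 1.61 d; minimum DO ≈ 2.42 mg/L

Mixed DO = (23.3×6.93 + 4.59×2.04)/(23.3+4.59) = 170.8/27.89 = 6.125 mg/L.
Mixed L₀ = (23.3×1.02 + 4.59×215)/(27.89) = 1011/27.89 = 36.24 mg/L.
Initial deficit D₀ = C_s − DO₀ = 8.86 − 6.125 = 2.735 mg/L.
t_c = (1/0.6840) ln[(0.928/0.244)(1 − 2.735×0.6840/(0.244×36.24))] = 1.462 × ln(2.999) = 1.605 d.
D_c = (0.244/0.928) × 36.24 × e^(−0.244×1.605) = 0.2629 × 36.24 × 0.6759 = 6.439 mg/L.
Minimum DO = 8.86 − 6.439 = 2.421 mg/L.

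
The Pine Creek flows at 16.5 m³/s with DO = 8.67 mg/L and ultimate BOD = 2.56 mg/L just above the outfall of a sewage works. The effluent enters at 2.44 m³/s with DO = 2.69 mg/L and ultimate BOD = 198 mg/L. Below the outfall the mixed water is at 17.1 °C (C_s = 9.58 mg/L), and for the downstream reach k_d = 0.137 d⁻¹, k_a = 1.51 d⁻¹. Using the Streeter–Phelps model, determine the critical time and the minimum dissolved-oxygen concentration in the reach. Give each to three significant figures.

t_c ≈ 1.07 d; minimum DO ≈ 7.41 mg/L

Mixed DO = (16.5×8.67 + 2.44×2.69)/(16.5+2.44) = 149.6/18.94 = 7.900 mg/L.
Mixed L₀ = (16.5×2.56 + 2.44×198)/(18.94) = 525.4/18.94 = 27.74 mg/L.
Initial deficit D₀ = C_s − DO₀ = 9.58 − 7.900 = 1.680 mg/L.
t_c = (1/1.373) ln[(1.51/0.137)(1 − 1.680×1.373/(0.137×27.74))] = 0.7283 × ln(4.330) = 1.067 d.
D_c = (0.137/1.51) × 27.74 × e^(−0.137×1.067) = 0.09073 × 27.74 × 0.8640 = 2.174 mg/L.
Minimum DO = 9.58 − 2.174 = 7.406 mg/L.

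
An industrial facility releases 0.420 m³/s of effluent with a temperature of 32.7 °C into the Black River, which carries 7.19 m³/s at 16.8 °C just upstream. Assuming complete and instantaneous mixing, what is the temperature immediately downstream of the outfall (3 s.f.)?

17.7 °C

Flow-weighted mixing: C = (Q_r C_r + Q_w C_w)/(Q_r + Q_w)
= (7.19×16.8 + 0.420×32.7)/(7.19 + 0.420) = 134.5/7.610 = 17.68 °C.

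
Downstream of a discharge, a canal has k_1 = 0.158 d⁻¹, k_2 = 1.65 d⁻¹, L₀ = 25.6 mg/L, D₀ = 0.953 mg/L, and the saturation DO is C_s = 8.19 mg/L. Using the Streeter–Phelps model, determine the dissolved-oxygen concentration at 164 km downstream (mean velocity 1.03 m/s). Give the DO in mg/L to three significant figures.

DO ≈ 6.25 mg/L

Travel time t = x/v = 164 km / (1.03 m/s) = 164000 m / 1.03 m/s = 159200 s = 1.843 d.
k_1 L₀/(k_2−k_1) = 0.158×25.6/(1.65−0.158) = 4.045/1.492 = 2.711 mg/L.
e^(−k_1 t) = e^(−0.158×1.843) = 0.7474; e^(−k_2 t) = e^(−1.65×1.843) = 0.04780.
D = 2.711 × (0.7474 − 0.04780) + 0.953 × 0.04780 = 1.897 + 0.04555 = 1.942 mg/L.
DO = C_s − D = 8.19 − 1.942 = 6.248 mg/L.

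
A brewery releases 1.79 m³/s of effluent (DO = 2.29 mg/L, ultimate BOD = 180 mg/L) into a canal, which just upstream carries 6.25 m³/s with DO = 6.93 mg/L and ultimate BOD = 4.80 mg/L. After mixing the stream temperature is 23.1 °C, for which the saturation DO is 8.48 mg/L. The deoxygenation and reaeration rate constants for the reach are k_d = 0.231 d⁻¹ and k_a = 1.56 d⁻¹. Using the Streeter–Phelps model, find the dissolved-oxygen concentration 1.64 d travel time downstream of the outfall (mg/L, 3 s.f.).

DO ≈ 3.66 mg/L

Mixed DO = (6.25×6.93 + 1.79×2.29)/(6.25+1.79) = 47.41/8.040 = 5.897 mg/L.
Mixed L₀ = (6.25×4.80 + 1.79×180)/(8.040) = 352.2/8.040 = 43.81 mg/L.
Initial deficit D₀ = C_s − DO₀ = 8.48 − 5.897 = 2.583 mg/L.
D(1.64) = [0.231×43.81/(1.56−0.231)](e^(−0.231×1.64) − e^(−1.56×1.64)) + 2.583 e^(−1.56×1.64)
= 7.614 × (0.6847 − 0.07743) + 2.583 × 0.07743 = 4.824 mg/L.
DO = 8.48 − 4.824 = 3.656 mg/L.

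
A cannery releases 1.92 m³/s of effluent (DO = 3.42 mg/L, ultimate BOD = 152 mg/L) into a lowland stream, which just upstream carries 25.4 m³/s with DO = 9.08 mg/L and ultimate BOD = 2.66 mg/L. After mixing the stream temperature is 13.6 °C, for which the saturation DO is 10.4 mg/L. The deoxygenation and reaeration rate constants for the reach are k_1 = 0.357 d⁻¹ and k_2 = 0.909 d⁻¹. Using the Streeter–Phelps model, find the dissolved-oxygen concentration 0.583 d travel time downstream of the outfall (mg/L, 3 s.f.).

DO ≈ 7.49 mg/L

Mixed DO = (25.4×9.08 + 1.92×3.42)/(25.4+1.92) = 237.2/27.32 = 8.682 mg/L.
Mixed L₀ = (25.4×2.66 + 1.92×152)/(27.32) = 359.4/27.32 = 13.16 mg/L.
Initial deficit D₀ = C_s − DO₀ = 10.4 − 8.682 = 1.718 mg/L.
D(0.583) = [0.357×13.16/(0.909−0.357)](e^(−0.357×0.583) − e^(−0.909×0.583)) + 1.718 e^(−0.909×0.583)
= 8.508 × (0.8121 − 0.5886) + 1.718 × 0.5886 = 2.912 mg/L.
DO = 10.4 − 2.912 = 7.488 mg/L.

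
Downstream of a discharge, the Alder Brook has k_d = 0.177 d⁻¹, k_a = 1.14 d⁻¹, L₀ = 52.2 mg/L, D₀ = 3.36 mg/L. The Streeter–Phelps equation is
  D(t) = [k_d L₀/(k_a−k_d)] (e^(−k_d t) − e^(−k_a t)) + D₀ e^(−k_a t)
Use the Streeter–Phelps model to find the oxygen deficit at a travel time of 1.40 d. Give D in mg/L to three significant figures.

D ≈ 6.22 mg/L

k_d L₀/(k_a−k_d) = 0.177×52.2/(1.14−0.177) = 9.239/0.9630 = 9.594 mg/L.
e^(−k_d t) = e^(−0.177×1.400) = 0.7805; e^(−k_a t) = e^(−1.14×1.400) = 0.2027.
D = 9.594 × (0.7805 − 0.2027) + 3.36 × 0.2027 = 5.544 + 0.6811 = 6.225 mg/L.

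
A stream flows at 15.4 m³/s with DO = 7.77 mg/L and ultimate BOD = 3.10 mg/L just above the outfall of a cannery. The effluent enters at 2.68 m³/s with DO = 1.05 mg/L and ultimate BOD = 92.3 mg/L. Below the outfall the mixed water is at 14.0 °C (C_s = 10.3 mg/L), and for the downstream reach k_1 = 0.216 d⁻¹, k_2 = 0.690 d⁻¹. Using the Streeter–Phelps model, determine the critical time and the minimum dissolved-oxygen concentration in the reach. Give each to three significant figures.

t_c ≈ 1.09 d; minimum DO ≈ 6.27 mg/L

Mixed DO = (15.4×7.77 + 2.68×1.05)/(15.4+2.68) = 122.5/18.08 = 6.774 mg/L.
Mixed L₀ = (15.4×3.10 + 2.68×92.3)/(18.08) = 295.1/18.08 = 16.32 mg/L.
Initial deficit D₀ = C_s − DO₀ = 10.3 − 6.774 = 3.526 mg/L.
t_c = (1/0.4740) ln[(0.690/0.216)(1 − 3.526×0.4740/(0.216×16.32))] = 2.110 × ln(1.680) = 1.095 d.
D_c = (0.216/0.690) × 16.32 × e^(−0.216×1.095) = 0.3130 × 16.32 × 0.7894 = 4.034 mg/L.
Minimum DO = 10.3 − 4.034 = 6.266 mg/L.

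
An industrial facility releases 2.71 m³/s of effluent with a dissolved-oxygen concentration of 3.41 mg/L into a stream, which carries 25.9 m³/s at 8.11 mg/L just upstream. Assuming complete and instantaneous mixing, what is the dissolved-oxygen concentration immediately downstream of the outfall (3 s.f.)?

7.66 mg/L

Flow-weighted mixing: C = (Q_r C_r + Q_w C_w)/(Q_r + Q_w)
= (25.9×8.11 + 2.71×3.41)/(25.9 + 2.71) = 219.3/28.61 = 7.665 mg/L.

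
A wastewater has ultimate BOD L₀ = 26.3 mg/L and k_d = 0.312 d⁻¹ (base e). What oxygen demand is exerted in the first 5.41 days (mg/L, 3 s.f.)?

y ≈ 21.4 mg/L

y_t = L₀(1 − e^(−k_d t)) = 26.3 × (1 − e^(−0.312×5.41))
= 26.3 × (1 − 0.1849) = 26.3 × 0.8151 = 21.44 mg/L.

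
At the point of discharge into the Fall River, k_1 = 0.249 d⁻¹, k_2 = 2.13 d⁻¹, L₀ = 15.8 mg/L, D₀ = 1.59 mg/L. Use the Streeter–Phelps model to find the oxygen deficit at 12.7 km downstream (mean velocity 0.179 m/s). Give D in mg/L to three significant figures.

Travel time t = x/v = 12.7 km / (0.179 m/s) = 12700 m / 0.179 m/s = 70950 s = 0.8212 d.
k_1 L₀/(k_2−k_1) = 0.249×15.8/(2.13−0.249) = 3.934/1.881 = 2.092 mg/L.
e^(−k_1 t) = e^(−0.249×0.8212) = 0.8151; e^(−k_2 t) = e^(−2.13×0.8212) = 0.1739.
D = 2.092 × (0.8151 − 0.1739) + 1.59 × 0.1739 = 1.341 + 0.2765 = 1.618 mg/L.

D ≈ 1.62 mg/L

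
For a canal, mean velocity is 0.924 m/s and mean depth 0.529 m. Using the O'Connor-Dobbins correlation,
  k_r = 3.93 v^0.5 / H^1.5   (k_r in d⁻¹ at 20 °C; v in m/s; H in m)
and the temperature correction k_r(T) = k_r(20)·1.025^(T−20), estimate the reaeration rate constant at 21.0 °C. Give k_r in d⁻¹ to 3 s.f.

k_r(20) = 3.93 × 0.924^0.5 / 0.529^1.5 = 3.93 × 0.9612 / 0.3848 = 9.818 d⁻¹.
k_r(21.0) = 9.818 × 1.025^(21.0−20) = 9.818 × 1.025 = 10.06 d⁻¹.

k_r ≈ 10.1 d⁻¹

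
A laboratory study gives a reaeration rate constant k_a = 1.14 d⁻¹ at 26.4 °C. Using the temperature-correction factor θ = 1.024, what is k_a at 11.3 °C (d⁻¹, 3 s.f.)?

k_a ≈ 0.797 d⁻¹

k_a(T₂) = k_a(T₁) · θ^(T₂−T₁) = 1.14 × 1.024^(11.3−26.4)
= 1.14 × 1.024^-15.1 = 1.14 × 0.6990 = 0.7968 d⁻¹.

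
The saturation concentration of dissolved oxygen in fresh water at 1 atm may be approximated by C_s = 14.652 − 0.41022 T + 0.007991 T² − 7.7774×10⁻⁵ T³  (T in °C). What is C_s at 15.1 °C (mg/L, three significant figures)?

C_s ≈ 10.0 mg/L

C_s = 14.652 − 0.41022×15.1 + 0.007991×15.1² − 7.7774×10⁻⁵×15.1³ = 10.01 mg/L.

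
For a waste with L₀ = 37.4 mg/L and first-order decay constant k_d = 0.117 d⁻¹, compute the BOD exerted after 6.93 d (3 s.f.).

y ≈ 20.8 mg/L

y_t = L₀(1 − e^(−k_d t)) = 37.4 × (1 − e^(−0.117×6.93))
= 37.4 × (1 − 0.4445) = 37.4 × 0.5555 = 20.78 mg/L.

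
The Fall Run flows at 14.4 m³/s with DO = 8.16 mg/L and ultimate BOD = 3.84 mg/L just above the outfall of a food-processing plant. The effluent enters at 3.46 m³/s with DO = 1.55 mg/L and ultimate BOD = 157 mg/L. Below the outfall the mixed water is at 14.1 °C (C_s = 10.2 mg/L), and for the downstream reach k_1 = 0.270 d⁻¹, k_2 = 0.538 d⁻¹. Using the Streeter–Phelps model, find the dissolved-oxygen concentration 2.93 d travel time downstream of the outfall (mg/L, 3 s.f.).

DO ≈ 1.19 mg/L

Mixed DO = (14.4×8.16 + 3.46×1.55)/(14.4+3.46) = 122.9/17.86 = 6.879 mg/L.
Mixed L₀ = (14.4×3.84 + 3.46×157)/(17.86) = 598.5/17.86 = 33.51 mg/L.
Initial deficit D₀ = C_s − DO₀ = 10.2 − 6.879 = 3.321 mg/L.
D(2.93) = [0.270×33.51/(0.538−0.270)](e^(−0.270×2.93) − e^(−0.538×2.93)) + 3.321 e^(−0.538×2.93)
= 33.76 × (0.4533 − 0.2067) + 3.321 × 0.2067 = 9.013 mg/L.
DO = 10.2 − 9.013 = 1.187 mg/L.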